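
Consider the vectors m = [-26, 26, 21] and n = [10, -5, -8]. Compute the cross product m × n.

(-103, 2, -130)

i: 26·(-8) - 21·(-5) = -208 - (-105) = -103
j: 21·10 - (-26)·(-8) = 210 - 208 = 2
k: (-26)·(-5) - 26·10 = 130 - 260 = -130
m × n = (-103, 2, -130)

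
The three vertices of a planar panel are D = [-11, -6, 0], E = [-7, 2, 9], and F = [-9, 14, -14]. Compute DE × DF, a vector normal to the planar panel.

DE = (4, 8, 9)
DF = (2, 20, -14)
i: 8·(-14) - 9·20 = -112 - 180 = -292
j: 9·2 - 4·(-14) = 18 - (-56) = 74
k: 4·20 - 8·2 = 80 - 16 = 64
DE × DF = (-292, 74, 64)

(-292, 74, 64)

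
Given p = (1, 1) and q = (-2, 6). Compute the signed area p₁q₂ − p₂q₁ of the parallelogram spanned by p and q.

8

1·6 - 1·(-2) = 6 - (-2) = 8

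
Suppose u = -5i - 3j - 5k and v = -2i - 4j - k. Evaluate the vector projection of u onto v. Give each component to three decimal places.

(-2.571, -5.143, -1.286)

u · v = (-5)·(-2) + (-3)·(-4) + (-5)·(-1) = 10 + 12 + 5 = 27
|v|² = 4 + 16 + 1 = 21
proj_v u = (27/21) · (-2, -4, -1) ≈ (-2.571, -5.143, -1.286)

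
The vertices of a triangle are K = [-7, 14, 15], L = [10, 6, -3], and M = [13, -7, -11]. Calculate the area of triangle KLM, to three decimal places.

136.412

KL = (17, -8, -18),  KM = (20, -21, -26)
i: (-8)·(-26) - (-18)·(-21) = 208 - 378 = -170
j: (-18)·20 - 17·(-26) = -360 - (-442) = 82
k: 17·(-21) - (-8)·20 = -357 - (-160) = -197
KL × KM = (-170, 82, -197)
|KL × KM| = √74433 ≈ 272.8241
area = ½ · 272.8241 ≈ 136.412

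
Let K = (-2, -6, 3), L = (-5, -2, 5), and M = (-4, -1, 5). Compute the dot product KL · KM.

KL = L − K = (-3, 4, 2)
KM = M − K = (-2, 5, 2)
KL · KM = (-3)·(-2) + 4·5 + 2·2 = 6 + 20 + 4 = 30

30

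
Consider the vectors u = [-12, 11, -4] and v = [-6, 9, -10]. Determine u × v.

(-74, -96, -42)

i: 11·(-10) - (-4)·9 = -110 - (-36) = -74
j: (-4)·(-6) - (-12)·(-10) = 24 - 120 = -96
k: (-12)·9 - 11·(-6) = -108 - (-66) = -42
u × v = (-74, -96, -42)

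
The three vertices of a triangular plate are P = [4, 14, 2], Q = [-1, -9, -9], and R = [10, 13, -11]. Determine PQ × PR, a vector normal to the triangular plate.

(288, -131, 143)

PQ = (-5, -23, -11)
PR = (6, -1, -13)
i: (-23)·(-13) - (-11)·(-1) = 299 - 11 = 288
j: (-11)·6 - (-5)·(-13) = -66 - 65 = -131
k: (-5)·(-1) - (-23)·6 = 5 - (-138) = 143
PQ × PR = (288, -131, 143)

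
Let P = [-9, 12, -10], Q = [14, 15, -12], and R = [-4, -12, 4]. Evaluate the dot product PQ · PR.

PQ = Q − P = (23, 3, -2)
PR = R − P = (5, -24, 14)
PQ · PR = 23·5 + 3·(-24) + (-2)·14 = 115 - 72 - 28 = 15

15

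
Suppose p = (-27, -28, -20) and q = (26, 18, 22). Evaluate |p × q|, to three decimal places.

i: (-28)·22 - (-20)·18 = -616 - (-360) = -256
j: (-20)·26 - (-27)·22 = -520 - (-594) = 74
k: (-27)·18 - (-28)·26 = -486 - (-728) = 242
p × q = (-256, 74, 242)
|p × q| = √((-256)² + 74² + 242²) = √129576 ≈ 359.9667

359.967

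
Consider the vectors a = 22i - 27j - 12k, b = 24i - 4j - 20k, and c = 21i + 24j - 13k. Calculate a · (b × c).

6700

b × c:
i: (-4)·(-13) - (-20)·24 = 52 - (-480) = 532
j: (-20)·21 - 24·(-13) = -420 - (-312) = -108
k: 24·24 - (-4)·21 = 576 - (-84) = 660
b × c = (532, -108, 660)
a · (b × c) = 22·532 + (-27)·(-108) + (-12)·660 = 11704 + 2916 - 7920 = 6700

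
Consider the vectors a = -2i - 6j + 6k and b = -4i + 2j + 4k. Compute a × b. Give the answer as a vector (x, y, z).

(-36, -16, -28)

i: (-6)·4 - 6·2 = -24 - 12 = -36
j: 6·(-4) - (-2)·4 = -24 - (-8) = -16
k: (-2)·2 - (-6)·(-4) = -4 - 24 = -28
a × b = (-36, -16, -28)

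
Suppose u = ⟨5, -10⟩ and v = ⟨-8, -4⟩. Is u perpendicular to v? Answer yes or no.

u · v = 5·(-8) + (-10)·(-4) = -40 + 40 = 0
Zero, so the vectors are orthogonal.

yes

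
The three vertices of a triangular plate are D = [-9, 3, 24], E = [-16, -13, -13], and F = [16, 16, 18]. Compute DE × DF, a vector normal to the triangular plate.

DE = (-7, -16, -37)
DF = (25, 13, -6)
i: (-16)·(-6) - (-37)·13 = 96 - (-481) = 577
j: (-37)·25 - (-7)·(-6) = -925 - 42 = -967
k: (-7)·13 - (-16)·25 = -91 - (-400) = 309
DE × DF = (577, -967, 309)

(577, -967, 309)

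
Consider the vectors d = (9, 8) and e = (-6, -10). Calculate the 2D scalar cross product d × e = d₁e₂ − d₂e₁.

-42

9·(-10) - 8·(-6) = -90 - (-48) = -42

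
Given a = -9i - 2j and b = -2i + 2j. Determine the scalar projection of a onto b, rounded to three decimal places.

a · b = (-9)·(-2) + (-2)·2 = 18 - 4 = 14
|b| = √(4 + 4) = √8 ≈ 2.8284
comp_b a = 14 / √8 ≈ 4.950

4.950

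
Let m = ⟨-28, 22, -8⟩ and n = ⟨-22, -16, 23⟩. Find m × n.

i: 22·23 - (-8)·(-16) = 506 - 128 = 378
j: (-8)·(-22) - (-28)·23 = 176 - (-644) = 820
k: (-28)·(-16) - 22·(-22) = 448 - (-484) = 932
m × n = (378, 820, 932)

(378, 820, 932)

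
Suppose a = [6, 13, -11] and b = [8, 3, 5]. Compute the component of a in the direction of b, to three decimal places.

a · b = 6·8 + 13·3 + (-11)·5 = 48 + 39 - 55 = 32
|b| = √(64 + 9 + 25) = √98 ≈ 9.8995
comp_b a = 32 / √98 ≈ 3.232

3.232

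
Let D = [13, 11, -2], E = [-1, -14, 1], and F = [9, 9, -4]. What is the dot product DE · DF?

100

DE = E − D = (-14, -25, 3)
DF = F − D = (-4, -2, -2)
DE · DF = (-14)·(-4) + (-25)·(-2) + 3·(-2) = 56 + 50 - 6 = 100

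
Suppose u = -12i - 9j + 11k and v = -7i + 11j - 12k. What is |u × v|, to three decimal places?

i: (-9)·(-12) - 11·11 = 108 - 121 = -13
j: 11·(-7) - (-12)·(-12) = -77 - 144 = -221
k: (-12)·11 - (-9)·(-7) = -132 - 63 = -195
u × v = (-13, -221, -195)
|u × v| = √((-13)² + (-221)² + (-195)²) = √87035 ≈ 295.0169

295.017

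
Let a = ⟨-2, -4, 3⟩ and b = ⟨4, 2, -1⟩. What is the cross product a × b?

(-2, 10, 12)

i: (-4)·(-1) - 3·2 = 4 - 6 = -2
j: 3·4 - (-2)·(-1) = 12 - 2 = 10
k: (-2)·2 - (-4)·4 = -4 - (-16) = 12
a × b = (-2, 10, 12)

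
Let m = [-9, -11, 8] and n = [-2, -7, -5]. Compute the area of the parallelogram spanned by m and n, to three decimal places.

i: (-11)·(-5) - 8·(-7) = 55 - (-56) = 111
j: 8·(-2) - (-9)·(-5) = -16 - 45 = -61
k: (-9)·(-7) - (-11)·(-2) = 63 - 22 = 41
m × n = (111, -61, 41)
|m × n| = √(111² + (-61)² + 41²) = √17723 ≈ 133.1278

133.128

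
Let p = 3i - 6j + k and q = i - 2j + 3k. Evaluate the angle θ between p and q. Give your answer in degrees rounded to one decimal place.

44.8

p · q = 3·1 + (-6)·(-2) + 1·3 = 3 + 12 + 3 = 18
|p|² = 9 + 36 + 1 = 46,  |p| = √46 ≈ 6.782330
|q|² = 1 + 4 + 9 = 14,  |q| = √14 ≈ 3.741657
cos θ = 18 / (6.782330 · 3.741657) ≈ 0.70930
θ = arccos(0.70930) ≈ 44.8°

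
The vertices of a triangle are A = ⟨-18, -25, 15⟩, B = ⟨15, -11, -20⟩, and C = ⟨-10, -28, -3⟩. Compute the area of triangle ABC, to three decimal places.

AB = (33, 14, -35),  AC = (8, -3, -18)
i: 14·(-18) - (-35)·(-3) = -252 - 105 = -357
j: (-35)·8 - 33·(-18) = -280 - (-594) = 314
k: 33·(-3) - 14·8 = -99 - 112 = -211
AB × AC = (-357, 314, -211)
|AB × AC| = √270566 ≈ 520.1596
area = ½ · 520.1596 ≈ 260.080

260.080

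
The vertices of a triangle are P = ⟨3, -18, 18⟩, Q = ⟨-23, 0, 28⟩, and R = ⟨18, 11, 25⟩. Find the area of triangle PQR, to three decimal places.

PQ = (-26, 18, 10),  PR = (15, 29, 7)
i: 18·7 - 10·29 = 126 - 290 = -164
j: 10·15 - (-26)·7 = 150 - (-182) = 332
k: (-26)·29 - 18·15 = -754 - 270 = -1024
PQ × PR = (-164, 332, -1024)
|PQ × PR| = √1185696 ≈ 1088.8967
area = ½ · 1088.8967 ≈ 544.448

544.448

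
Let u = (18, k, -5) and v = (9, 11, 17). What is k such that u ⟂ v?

-7

u · v = 18·9 + k·11 + (-5)·17 = 77 + 11k
Set equal to 0: 11k = -77, so k = -7.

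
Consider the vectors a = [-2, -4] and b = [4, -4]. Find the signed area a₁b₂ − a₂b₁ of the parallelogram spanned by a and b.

24

(-2)·(-4) - (-4)·4 = 8 - (-16) = 24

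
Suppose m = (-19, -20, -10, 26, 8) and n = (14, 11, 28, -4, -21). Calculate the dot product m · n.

m · n = (-19)·14 + (-20)·11 + (-10)·28 + 26·(-4) + 8·(-21) = -266 - 220 - 280 - 104 - 168 = -1038

-1038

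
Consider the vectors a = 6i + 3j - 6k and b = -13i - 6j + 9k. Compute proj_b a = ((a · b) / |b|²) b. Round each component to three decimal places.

(6.818, 3.147, -4.720)

a · b = 6·(-13) + 3·(-6) + (-6)·9 = -78 - 18 - 54 = -150
|b|² = 169 + 36 + 81 = 286
proj_b a = (-150/286) · (-13, -6, 9) ≈ (6.818, 3.147, -4.720)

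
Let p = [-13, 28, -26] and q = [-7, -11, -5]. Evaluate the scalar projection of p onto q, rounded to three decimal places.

-6.230

p · q = (-13)·(-7) + 28·(-11) + (-26)·(-5) = 91 - 308 + 130 = -87
|q| = √(49 + 121 + 25) = √195 ≈ 13.9642
comp_q p = -87 / √195 ≈ -6.230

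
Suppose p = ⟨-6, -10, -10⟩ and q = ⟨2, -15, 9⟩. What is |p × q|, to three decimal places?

266.188

i: (-10)·9 - (-10)·(-15) = -90 - 150 = -240
j: (-10)·2 - (-6)·9 = -20 - (-54) = 34
k: (-6)·(-15) - (-10)·2 = 90 - (-20) = 110
p × q = (-240, 34, 110)
|p × q| = √((-240)² + 34² + 110²) = √70856 ≈ 266.1879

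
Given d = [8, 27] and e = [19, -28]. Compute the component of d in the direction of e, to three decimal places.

-17.850

d · e = 8·19 + 27·(-28) = 152 - 756 = -604
|e| = √(361 + 784) = √1145 ≈ 33.8378
comp_e d = -604 / √1145 ≈ -17.850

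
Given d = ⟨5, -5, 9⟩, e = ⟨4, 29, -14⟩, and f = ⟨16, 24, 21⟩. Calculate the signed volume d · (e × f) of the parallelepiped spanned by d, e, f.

e × f:
i: 29·21 - (-14)·24 = 609 - (-336) = 945
j: (-14)·16 - 4·21 = -224 - 84 = -308
k: 4·24 - 29·16 = 96 - 464 = -368
e × f = (945, -308, -368)
d · (e × f) = 5·945 + (-5)·(-308) + 9·(-368) = 4725 + 1540 - 3312 = 2953

2953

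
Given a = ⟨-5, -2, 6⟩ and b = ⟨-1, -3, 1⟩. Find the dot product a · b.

a · b = (-5)·(-1) + (-2)·(-3) + 6·1 = 5 + 6 + 6 = 17

17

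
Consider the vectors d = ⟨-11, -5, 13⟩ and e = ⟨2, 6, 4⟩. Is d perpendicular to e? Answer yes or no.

d · e = (-11)·2 + (-5)·6 + 13·4 = -22 - 30 + 52 = 0
Zero, so the vectors are orthogonal.

yes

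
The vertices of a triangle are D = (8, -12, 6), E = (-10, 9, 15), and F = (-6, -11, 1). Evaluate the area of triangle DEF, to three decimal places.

DE = (-18, 21, 9),  DF = (-14, 1, -5)
i: 21·(-5) - 9·1 = -105 - 9 = -114
j: 9·(-14) - (-18)·(-5) = -126 - 90 = -216
k: (-18)·1 - 21·(-14) = -18 - (-294) = 276
DE × DF = (-114, -216, 276)
|DE × DF| = √135828 ≈ 368.5485
area = ½ · 368.5485 ≈ 184.274

184.274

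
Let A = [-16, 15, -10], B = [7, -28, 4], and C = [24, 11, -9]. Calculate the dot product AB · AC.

AB = B − A = (23, -43, 14)
AC = C − A = (40, -4, 1)
AB · AC = 23·40 + (-43)·(-4) + 14·1 = 920 + 172 + 14 = 1106

1106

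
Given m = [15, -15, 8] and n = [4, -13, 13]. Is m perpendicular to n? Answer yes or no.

m · n = 15·4 + (-15)·(-13) + 8·13 = 60 + 195 + 104 = 359
Nonzero, so the vectors are not orthogonal.

no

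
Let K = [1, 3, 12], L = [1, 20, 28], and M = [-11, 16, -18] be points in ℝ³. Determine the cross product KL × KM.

KL = (0, 17, 16)
KM = (-12, 13, -30)
i: 17·(-30) - 16·13 = -510 - 208 = -718
j: 16·(-12) - 0·(-30) = -192 - 0 = -192
k: 0·13 - 17·(-12) = 0 - (-204) = 204
KL × KM = (-718, -192, 204)

(-718, -192, 204)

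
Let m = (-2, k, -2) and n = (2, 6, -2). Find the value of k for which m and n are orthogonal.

0

m · n = (-2)·2 + k·6 + (-2)·(-2) = 0 + 6k
Set equal to 0: 6k = 0, so k = 0.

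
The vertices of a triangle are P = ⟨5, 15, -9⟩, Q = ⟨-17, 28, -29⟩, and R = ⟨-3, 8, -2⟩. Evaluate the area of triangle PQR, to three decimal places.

PQ = (-22, 13, -20),  PR = (-8, -7, 7)
i: 13·7 - (-20)·(-7) = 91 - 140 = -49
j: (-20)·(-8) - (-22)·7 = 160 - (-154) = 314
k: (-22)·(-7) - 13·(-8) = 154 - (-104) = 258
PQ × PR = (-49, 314, 258)
|PQ × PR| = √167561 ≈ 409.3422
area = ½ · 409.3422 ≈ 204.671

204.671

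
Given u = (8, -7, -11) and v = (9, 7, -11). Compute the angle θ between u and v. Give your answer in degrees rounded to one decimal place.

u · v = 8·9 + (-7)·7 + (-11)·(-11) = 72 - 49 + 121 = 144
|u|² = 64 + 49 + 121 = 234,  |u| = √234 ≈ 15.297059
|v|² = 81 + 49 + 121 = 251,  |v| = √251 ≈ 15.842980
cos θ = 144 / (15.297059 · 15.842980) ≈ 0.59418
θ = arccos(0.59418) ≈ 53.5°

53.5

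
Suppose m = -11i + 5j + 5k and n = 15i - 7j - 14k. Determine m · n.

m · n = (-11)·15 + 5·(-7) + 5·(-14) = -165 - 35 - 70 = -270

-270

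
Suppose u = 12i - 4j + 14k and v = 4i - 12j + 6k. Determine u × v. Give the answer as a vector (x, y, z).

(144, -16, -128)

i: (-4)·6 - 14·(-12) = -24 - (-168) = 144
j: 14·4 - 12·6 = 56 - 72 = -16
k: 12·(-12) - (-4)·4 = -144 - (-16) = -128
u × v = (144, -16, -128)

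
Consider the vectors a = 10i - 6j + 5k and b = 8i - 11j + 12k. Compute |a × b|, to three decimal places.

i: (-6)·12 - 5·(-11) = -72 - (-55) = -17
j: 5·8 - 10·12 = 40 - 120 = -80
k: 10·(-11) - (-6)·8 = -110 - (-48) = -62
a × b = (-17, -80, -62)
|a × b| = √((-17)² + (-80)² + (-62)²) = √10533 ≈ 102.6304

102.630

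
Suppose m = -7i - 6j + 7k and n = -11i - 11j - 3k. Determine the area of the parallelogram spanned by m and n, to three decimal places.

i: (-6)·(-3) - 7·(-11) = 18 - (-77) = 95
j: 7·(-11) - (-7)·(-3) = -77 - 21 = -98
k: (-7)·(-11) - (-6)·(-11) = 77 - 66 = 11
m × n = (95, -98, 11)
|m × n| = √(95² + (-98)² + 11²) = √18750 ≈ 136.9306

136.931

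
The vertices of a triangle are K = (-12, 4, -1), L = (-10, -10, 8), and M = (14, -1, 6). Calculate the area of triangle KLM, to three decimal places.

KL = (2, -14, 9),  KM = (26, -5, 7)
i: (-14)·7 - 9·(-5) = -98 - (-45) = -53
j: 9·26 - 2·7 = 234 - 14 = 220
k: 2·(-5) - (-14)·26 = -10 - (-364) = 354
KL × KM = (-53, 220, 354)
|KL × KM| = √176525 ≈ 420.1488
area = ½ · 420.1488 ≈ 210.074

210.074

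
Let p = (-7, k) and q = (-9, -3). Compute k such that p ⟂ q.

p · q = (-7)·(-9) + k·(-3) = 63 - 3k
Set equal to 0: -3k = -63, so k = 21.

21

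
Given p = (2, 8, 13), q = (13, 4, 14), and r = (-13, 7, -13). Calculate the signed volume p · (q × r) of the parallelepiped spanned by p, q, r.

q × r:
i: 4·(-13) - 14·7 = -52 - 98 = -150
j: 14·(-13) - 13·(-13) = -182 - (-169) = -13
k: 13·7 - 4·(-13) = 91 - (-52) = 143
q × r = (-150, -13, 143)
p · (q × r) = 2·(-150) + 8·(-13) + 13·143 = -300 - 104 + 1859 = 1455

1455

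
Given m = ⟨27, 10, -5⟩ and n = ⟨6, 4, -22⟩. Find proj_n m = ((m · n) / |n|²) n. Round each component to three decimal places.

(3.493, 2.328, -12.806)

m · n = 27·6 + 10·4 + (-5)·(-22) = 162 + 40 + 110 = 312
|n|² = 36 + 16 + 484 = 536
proj_n m = (312/536) · (6, 4, -22) ≈ (3.493, 2.328, -12.806)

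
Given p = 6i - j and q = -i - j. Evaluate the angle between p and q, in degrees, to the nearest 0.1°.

125.5

p · q = 6·(-1) + (-1)·(-1) = -6 + 1 = -5
|p|² = 36 + 1 = 37,  |p| = √37 ≈ 6.082763
|q|² = 1 + 1 = 2,  |q| = √2 ≈ 1.414214
cos θ = -5 / (6.082763 · 1.414214) ≈ -0.58124
θ = arccos(-0.58124) ≈ 125.5°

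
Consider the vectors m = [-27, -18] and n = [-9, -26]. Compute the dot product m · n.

m · n = (-27)·(-9) + (-18)·(-26) = 243 + 468 = 711

711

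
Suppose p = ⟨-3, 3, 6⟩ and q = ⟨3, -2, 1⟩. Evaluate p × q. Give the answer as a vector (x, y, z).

i: 3·1 - 6·(-2) = 3 - (-12) = 15
j: 6·3 - (-3)·1 = 18 - (-3) = 21
k: (-3)·(-2) - 3·3 = 6 - 9 = -3
p × q = (15, 21, -3)

(15, 21, -3)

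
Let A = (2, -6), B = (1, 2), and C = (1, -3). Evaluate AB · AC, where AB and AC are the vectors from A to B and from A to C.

25

AB = B − A = (-1, 8)
AC = C − A = (-1, 3)
AB · AC = (-1)·(-1) + 8·3 = 1 + 24 = 25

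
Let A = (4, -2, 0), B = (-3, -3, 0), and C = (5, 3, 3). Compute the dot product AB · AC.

-12

AB = B − A = (-7, -1, 0)
AC = C − A = (1, 5, 3)
AB · AC = (-7)·1 + (-1)·5 + 0·3 = -7 - 5 + 0 = -12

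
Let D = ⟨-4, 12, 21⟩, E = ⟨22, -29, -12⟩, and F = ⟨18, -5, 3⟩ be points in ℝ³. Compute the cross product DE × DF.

DE = (26, -41, -33)
DF = (22, -17, -18)
i: (-41)·(-18) - (-33)·(-17) = 738 - 561 = 177
j: (-33)·22 - 26·(-18) = -726 - (-468) = -258
k: 26·(-17) - (-41)·22 = -442 - (-902) = 460
DE × DF = (177, -258, 460)

(177, -258, 460)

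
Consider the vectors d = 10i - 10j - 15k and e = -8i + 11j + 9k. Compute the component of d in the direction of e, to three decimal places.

-19.927

d · e = 10·(-8) + (-10)·11 + (-15)·9 = -80 - 110 - 135 = -325
|e| = √(64 + 121 + 81) = √266 ≈ 16.3095
comp_e d = -325 / √266 ≈ -19.927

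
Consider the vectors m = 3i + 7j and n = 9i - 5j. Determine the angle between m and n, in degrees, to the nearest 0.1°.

95.9

m · n = 3·9 + 7·(-5) = 27 - 35 = -8
|m|² = 9 + 49 = 58,  |m| = √58 ≈ 7.615773
|n|² = 81 + 25 = 106,  |n| = √106 ≈ 10.295630
cos θ = -8 / (7.615773 · 10.295630) ≈ -0.10203
θ = arccos(-0.10203) ≈ 95.9°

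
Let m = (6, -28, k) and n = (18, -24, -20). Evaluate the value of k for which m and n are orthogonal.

39

m · n = 6·18 + (-28)·(-24) + k·(-20) = 780 - 20k
Set equal to 0: -20k = -780, so k = 39.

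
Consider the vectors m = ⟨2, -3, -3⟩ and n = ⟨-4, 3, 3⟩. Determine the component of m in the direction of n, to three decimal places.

-4.459

m · n = 2·(-4) + (-3)·3 + (-3)·3 = -8 - 9 - 9 = -26
|n| = √(16 + 9 + 9) = √34 ≈ 5.8310
comp_n m = -26 / √34 ≈ -4.459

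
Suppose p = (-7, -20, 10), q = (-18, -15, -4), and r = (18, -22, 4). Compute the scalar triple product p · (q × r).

7696

q × r:
i: (-15)·4 - (-4)·(-22) = -60 - 88 = -148
j: (-4)·18 - (-18)·4 = -72 - (-72) = 0
k: (-18)·(-22) - (-15)·18 = 396 - (-270) = 666
q × r = (-148, 0, 666)
p · (q × r) = (-7)·(-148) + (-20)·0 + 10·666 = 1036 + 0 + 6660 = 7696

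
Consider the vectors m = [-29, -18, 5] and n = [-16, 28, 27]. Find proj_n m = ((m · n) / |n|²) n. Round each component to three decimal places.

m · n = (-29)·(-16) + (-18)·28 + 5·27 = 464 - 504 + 135 = 95
|n|² = 256 + 784 + 729 = 1769
proj_n m = (95/1769) · (-16, 28, 27) ≈ (-0.859, 1.504, 1.450)

(-0.859, 1.504, 1.450)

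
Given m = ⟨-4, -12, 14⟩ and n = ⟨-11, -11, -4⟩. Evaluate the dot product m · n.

m · n = (-4)·(-11) + (-12)·(-11) + 14·(-4) = 44 + 132 - 56 = 120

120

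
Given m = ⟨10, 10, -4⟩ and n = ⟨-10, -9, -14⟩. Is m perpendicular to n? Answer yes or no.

m · n = 10·(-10) + 10·(-9) + (-4)·(-14) = -100 - 90 + 56 = -134
Nonzero, so the vectors are not orthogonal.

no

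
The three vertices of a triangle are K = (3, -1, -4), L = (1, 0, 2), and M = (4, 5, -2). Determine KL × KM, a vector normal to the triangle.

(-34, 10, -13)

KL = (-2, 1, 6)
KM = (1, 6, 2)
i: 1·2 - 6·6 = 2 - 36 = -34
j: 6·1 - (-2)·2 = 6 - (-4) = 10
k: (-2)·6 - 1·1 = -12 - 1 = -13
KL × KM = (-34, 10, -13)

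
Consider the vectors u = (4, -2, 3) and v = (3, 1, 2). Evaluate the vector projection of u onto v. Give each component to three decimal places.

(3.429, 1.143, 2.286)

u · v = 4·3 + (-2)·1 + 3·2 = 12 - 2 + 6 = 16
|v|² = 9 + 1 + 4 = 14
proj_v u = (16/14) · (3, 1, 2) ≈ (3.429, 1.143, 2.286)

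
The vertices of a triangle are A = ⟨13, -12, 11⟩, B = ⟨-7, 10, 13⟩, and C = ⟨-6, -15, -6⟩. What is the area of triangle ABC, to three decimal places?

AB = (-20, 22, 2),  AC = (-19, -3, -17)
i: 22·(-17) - 2·(-3) = -374 - (-6) = -368
j: 2·(-19) - (-20)·(-17) = -38 - 340 = -378
k: (-20)·(-3) - 22·(-19) = 60 - (-418) = 478
AB × AC = (-368, -378, 478)
|AB × AC| = √506792 ≈ 711.8933
area = ½ · 711.8933 ≈ 355.947

355.947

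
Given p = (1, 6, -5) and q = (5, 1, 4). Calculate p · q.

p · q = 1·5 + 6·1 + (-5)·4 = 5 + 6 - 20 = -9

-9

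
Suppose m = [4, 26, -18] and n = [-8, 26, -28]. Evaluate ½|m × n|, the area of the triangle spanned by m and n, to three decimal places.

i: 26·(-28) - (-18)·26 = -728 - (-468) = -260
j: (-18)·(-8) - 4·(-28) = 144 - (-112) = 256
k: 4·26 - 26·(-8) = 104 - (-208) = 312
m × n = (-260, 256, 312)
|m × n| = √((-260)² + 256² + 312²) = √230480 ≈ 480.0833
area = ½ · 480.0833 ≈ 240.042

240.042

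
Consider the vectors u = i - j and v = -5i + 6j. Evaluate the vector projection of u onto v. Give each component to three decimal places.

u · v = 1·(-5) + (-1)·6 = -5 - 6 = -11
|v|² = 25 + 36 = 61
proj_v u = (-11/61) · (-5, 6) ≈ (0.902, -1.082)

(0.902, -1.082)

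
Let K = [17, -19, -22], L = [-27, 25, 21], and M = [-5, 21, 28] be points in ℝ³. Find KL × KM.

KL = (-44, 44, 43)
KM = (-22, 40, 50)
i: 44·50 - 43·40 = 2200 - 1720 = 480
j: 43·(-22) - (-44)·50 = -946 - (-2200) = 1254
k: (-44)·40 - 44·(-22) = -1760 - (-968) = -792
KL × KM = (480, 1254, -792)

(480, 1254, -792)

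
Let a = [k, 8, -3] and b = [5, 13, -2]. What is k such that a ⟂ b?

a · b = k·5 + 8·13 + (-3)·(-2) = 110 + 5k
Set equal to 0: 5k = -110, so k = -22.

-22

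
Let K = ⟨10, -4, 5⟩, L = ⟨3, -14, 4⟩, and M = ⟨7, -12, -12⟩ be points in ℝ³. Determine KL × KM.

(162, -116, 26)

KL = (-7, -10, -1)
KM = (-3, -8, -17)
i: (-10)·(-17) - (-1)·(-8) = 170 - 8 = 162
j: (-1)·(-3) - (-7)·(-17) = 3 - 119 = -116
k: (-7)·(-8) - (-10)·(-3) = 56 - 30 = 26
KL × KM = (162, -116, 26)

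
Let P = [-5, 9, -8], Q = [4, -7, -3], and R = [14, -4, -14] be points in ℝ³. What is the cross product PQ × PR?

(161, 149, 187)

PQ = (9, -16, 5)
PR = (19, -13, -6)
i: (-16)·(-6) - 5·(-13) = 96 - (-65) = 161
j: 5·19 - 9·(-6) = 95 - (-54) = 149
k: 9·(-13) - (-16)·19 = -117 - (-304) = 187
PQ × PR = (161, 149, 187)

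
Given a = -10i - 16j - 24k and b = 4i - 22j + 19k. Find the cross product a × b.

i: (-16)·19 - (-24)·(-22) = -304 - 528 = -832
j: (-24)·4 - (-10)·19 = -96 - (-190) = 94
k: (-10)·(-22) - (-16)·4 = 220 - (-64) = 284
a × b = (-832, 94, 284)

(-832, 94, 284)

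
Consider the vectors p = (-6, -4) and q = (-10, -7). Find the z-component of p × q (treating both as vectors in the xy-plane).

2

(-6)·(-7) - (-4)·(-10) = 42 - 40 = 2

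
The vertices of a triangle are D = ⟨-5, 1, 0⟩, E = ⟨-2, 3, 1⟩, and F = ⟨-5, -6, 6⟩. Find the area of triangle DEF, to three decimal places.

DE = (3, 2, 1),  DF = (0, -7, 6)
i: 2·6 - 1·(-7) = 12 - (-7) = 19
j: 1·0 - 3·6 = 0 - 18 = -18
k: 3·(-7) - 2·0 = -21 - 0 = -21
DE × DF = (19, -18, -21)
|DE × DF| = √1126 ≈ 33.5559
area = ½ · 33.5559 ≈ 16.778

16.778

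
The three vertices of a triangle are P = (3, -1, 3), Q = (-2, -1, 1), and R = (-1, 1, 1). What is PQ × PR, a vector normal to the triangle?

PQ = (-5, 0, -2)
PR = (-4, 2, -2)
i: 0·(-2) - (-2)·2 = 0 - (-4) = 4
j: (-2)·(-4) - (-5)·(-2) = 8 - 10 = -2
k: (-5)·2 - 0·(-4) = -10 - 0 = -10
PQ × PR = (4, -2, -10)

(4, -2, -10)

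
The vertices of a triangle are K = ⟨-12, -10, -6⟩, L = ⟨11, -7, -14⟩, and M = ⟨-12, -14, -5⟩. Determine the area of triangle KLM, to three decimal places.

KL = (23, 3, -8),  KM = (0, -4, 1)
i: 3·1 - (-8)·(-4) = 3 - 32 = -29
j: (-8)·0 - 23·1 = 0 - 23 = -23
k: 23·(-4) - 3·0 = -92 - 0 = -92
KL × KM = (-29, -23, -92)
|KL × KM| = √9834 ≈ 99.1665
area = ½ · 99.1665 ≈ 49.583

49.583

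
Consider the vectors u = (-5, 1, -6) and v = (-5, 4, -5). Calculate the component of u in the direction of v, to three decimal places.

u · v = (-5)·(-5) + 1·4 + (-6)·(-5) = 25 + 4 + 30 = 59
|v| = √(25 + 16 + 25) = √66 ≈ 8.1240
comp_v u = 59 / √66 ≈ 7.262

7.262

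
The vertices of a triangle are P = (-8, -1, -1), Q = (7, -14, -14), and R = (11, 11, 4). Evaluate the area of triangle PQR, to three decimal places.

271.244

PQ = (15, -13, -13),  PR = (19, 12, 5)
i: (-13)·5 - (-13)·12 = -65 - (-156) = 91
j: (-13)·19 - 15·5 = -247 - 75 = -322
k: 15·12 - (-13)·19 = 180 - (-247) = 427
PQ × PR = (91, -322, 427)
|PQ × PR| = √294294 ≈ 542.4887
area = ½ · 542.4887 ≈ 271.244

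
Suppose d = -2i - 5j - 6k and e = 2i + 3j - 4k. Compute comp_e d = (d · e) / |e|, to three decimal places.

d · e = (-2)·2 + (-5)·3 + (-6)·(-4) = -4 - 15 + 24 = 5
|e| = √(4 + 9 + 16) = √29 ≈ 5.3852
comp_e d = 5 / √29 ≈ 0.928

0.928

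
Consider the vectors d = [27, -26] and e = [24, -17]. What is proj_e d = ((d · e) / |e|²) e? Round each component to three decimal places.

(30.243, -21.422)

d · e = 27·24 + (-26)·(-17) = 648 + 442 = 1090
|e|² = 576 + 289 = 865
proj_e d = (1090/865) · (24, -17) ≈ (30.243, -21.422)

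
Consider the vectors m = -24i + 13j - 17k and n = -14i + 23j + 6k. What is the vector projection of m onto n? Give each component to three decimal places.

(-9.806, 16.109, 4.202)

m · n = (-24)·(-14) + 13·23 + (-17)·6 = 336 + 299 - 102 = 533
|n|² = 196 + 529 + 36 = 761
proj_n m = (533/761) · (-14, 23, 6) ≈ (-9.806, 16.109, 4.202)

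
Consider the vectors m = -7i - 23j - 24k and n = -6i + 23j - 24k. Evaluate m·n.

m · n = (-7)·(-6) + (-23)·23 + (-24)·(-24) = 42 - 529 + 576 = 89

89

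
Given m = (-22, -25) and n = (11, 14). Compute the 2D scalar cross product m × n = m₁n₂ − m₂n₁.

(-22)·14 - (-25)·11 = -308 - (-275) = -33

-33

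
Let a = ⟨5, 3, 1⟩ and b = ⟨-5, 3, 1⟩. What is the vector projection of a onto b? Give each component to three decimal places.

a · b = 5·(-5) + 3·3 + 1·1 = -25 + 9 + 1 = -15
|b|² = 25 + 9 + 1 = 35
proj_b a = (-15/35) · (-5, 3, 1) ≈ (2.143, -1.286, -0.429)

(2.143, -1.286, -0.429)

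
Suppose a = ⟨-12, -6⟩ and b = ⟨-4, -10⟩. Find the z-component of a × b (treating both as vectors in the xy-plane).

(-12)·(-10) - (-6)·(-4) = 120 - 24 = 96

96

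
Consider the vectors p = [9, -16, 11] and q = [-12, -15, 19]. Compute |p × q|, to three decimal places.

i: (-16)·19 - 11·(-15) = -304 - (-165) = -139
j: 11·(-12) - 9·19 = -132 - 171 = -303
k: 9·(-15) - (-16)·(-12) = -135 - 192 = -327
p × q = (-139, -303, -327)
|p × q| = √((-139)² + (-303)² + (-327)²) = √218059 ≈ 466.9679

466.968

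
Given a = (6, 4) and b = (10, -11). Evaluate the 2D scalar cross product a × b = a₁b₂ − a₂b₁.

-106

6·(-11) - 4·10 = -66 - 40 = -106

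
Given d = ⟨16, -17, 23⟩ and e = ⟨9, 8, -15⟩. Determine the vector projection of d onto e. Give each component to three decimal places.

d · e = 16·9 + (-17)·8 + 23·(-15) = 144 - 136 - 345 = -337
|e|² = 81 + 64 + 225 = 370
proj_e d = (-337/370) · (9, 8, -15) ≈ (-8.197, -7.286, 13.662)

(-8.197, -7.286, 13.662)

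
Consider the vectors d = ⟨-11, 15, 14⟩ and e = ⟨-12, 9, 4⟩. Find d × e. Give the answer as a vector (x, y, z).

(-66, -124, 81)

i: 15·4 - 14·9 = 60 - 126 = -66
j: 14·(-12) - (-11)·4 = -168 - (-44) = -124
k: (-11)·9 - 15·(-12) = -99 - (-180) = 81
d × e = (-66, -124, 81)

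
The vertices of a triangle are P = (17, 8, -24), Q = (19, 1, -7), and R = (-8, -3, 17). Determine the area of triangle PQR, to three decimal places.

276.522

PQ = (2, -7, 17),  PR = (-25, -11, 41)
i: (-7)·41 - 17·(-11) = -287 - (-187) = -100
j: 17·(-25) - 2·41 = -425 - 82 = -507
k: 2·(-11) - (-7)·(-25) = -22 - 175 = -197
PQ × PR = (-100, -507, -197)
|PQ × PR| = √305858 ≈ 553.0443
area = ½ · 553.0443 ≈ 276.522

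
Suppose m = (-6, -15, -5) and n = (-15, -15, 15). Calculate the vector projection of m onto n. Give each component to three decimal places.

(-5.333, -5.333, 5.333)

m · n = (-6)·(-15) + (-15)·(-15) + (-5)·15 = 90 + 225 - 75 = 240
|n|² = 225 + 225 + 225 = 675
proj_n m = (240/675) · (-15, -15, 15) ≈ (-5.333, -5.333, 5.333)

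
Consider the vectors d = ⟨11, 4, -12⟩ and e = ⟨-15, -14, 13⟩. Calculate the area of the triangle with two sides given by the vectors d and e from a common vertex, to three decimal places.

76.911

i: 4·13 - (-12)·(-14) = 52 - 168 = -116
j: (-12)·(-15) - 11·13 = 180 - 143 = 37
k: 11·(-14) - 4·(-15) = -154 - (-60) = -94
d × e = (-116, 37, -94)
|d × e| = √((-116)² + 37² + (-94)²) = √23661 ≈ 153.8213
area = ½ · 153.8213 ≈ 76.911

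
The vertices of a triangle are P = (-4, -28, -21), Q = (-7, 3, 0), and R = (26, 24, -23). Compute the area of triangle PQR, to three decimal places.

PQ = (-3, 31, 21),  PR = (30, 52, -2)
i: 31·(-2) - 21·52 = -62 - 1092 = -1154
j: 21·30 - (-3)·(-2) = 630 - 6 = 624
k: (-3)·52 - 31·30 = -156 - 930 = -1086
PQ × PR = (-1154, 624, -1086)
|PQ × PR| = √2900488 ≈ 1703.0819
area = ½ · 1703.0819 ≈ 851.541

851.541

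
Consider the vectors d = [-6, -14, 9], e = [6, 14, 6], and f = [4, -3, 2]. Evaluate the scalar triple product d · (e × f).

-1110

e × f:
i: 14·2 - 6·(-3) = 28 - (-18) = 46
j: 6·4 - 6·2 = 24 - 12 = 12
k: 6·(-3) - 14·4 = -18 - 56 = -74
e × f = (46, 12, -74)
d · (e × f) = (-6)·46 + (-14)·12 + 9·(-74) = -276 - 168 - 666 = -1110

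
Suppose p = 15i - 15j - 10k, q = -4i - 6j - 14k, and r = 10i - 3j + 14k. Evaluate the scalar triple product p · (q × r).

-1350

q × r:
i: (-6)·14 - (-14)·(-3) = -84 - 42 = -126
j: (-14)·10 - (-4)·14 = -140 - (-56) = -84
k: (-4)·(-3) - (-6)·10 = 12 - (-60) = 72
q × r = (-126, -84, 72)
p · (q × r) = 15·(-126) + (-15)·(-84) + (-10)·72 = -1890 + 1260 - 720 = -1350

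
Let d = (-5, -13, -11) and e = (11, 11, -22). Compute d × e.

i: (-13)·(-22) - (-11)·11 = 286 - (-121) = 407
j: (-11)·11 - (-5)·(-22) = -121 - 110 = -231
k: (-5)·11 - (-13)·11 = -55 - (-143) = 88
d × e = (407, -231, 88)

(407, -231, 88)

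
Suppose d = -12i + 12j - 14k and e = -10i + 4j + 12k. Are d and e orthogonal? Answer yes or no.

d · e = (-12)·(-10) + 12·4 + (-14)·12 = 120 + 48 - 168 = 0
Zero, so the vectors are orthogonal.

yes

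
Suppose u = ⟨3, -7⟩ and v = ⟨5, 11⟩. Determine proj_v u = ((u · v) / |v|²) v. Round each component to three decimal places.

u · v = 3·5 + (-7)·11 = 15 - 77 = -62
|v|² = 25 + 121 = 146
proj_v u = (-62/146) · (5, 11) ≈ (-2.123, -4.671)

(-2.123, -4.671)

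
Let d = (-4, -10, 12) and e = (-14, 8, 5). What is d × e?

i: (-10)·5 - 12·8 = -50 - 96 = -146
j: 12·(-14) - (-4)·5 = -168 - (-20) = -148
k: (-4)·8 - (-10)·(-14) = -32 - 140 = -172
d × e = (-146, -148, -172)

(-146, -148, -172)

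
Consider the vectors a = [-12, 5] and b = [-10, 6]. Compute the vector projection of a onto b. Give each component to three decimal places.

(-11.029, 6.618)

a · b = (-12)·(-10) + 5·6 = 120 + 30 = 150
|b|² = 100 + 36 = 136
proj_b a = (150/136) · (-10, 6) ≈ (-11.029, 6.618)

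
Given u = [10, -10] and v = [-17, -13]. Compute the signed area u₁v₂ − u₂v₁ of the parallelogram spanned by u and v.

-300

10·(-13) - (-10)·(-17) = -130 - 170 = -300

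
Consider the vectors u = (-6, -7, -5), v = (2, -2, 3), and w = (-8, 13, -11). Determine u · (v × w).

v × w:
i: (-2)·(-11) - 3·13 = 22 - 39 = -17
j: 3·(-8) - 2·(-11) = -24 - (-22) = -2
k: 2·13 - (-2)·(-8) = 26 - 16 = 10
v × w = (-17, -2, 10)
u · (v × w) = (-6)·(-17) + (-7)·(-2) + (-5)·10 = 102 + 14 - 50 = 66

66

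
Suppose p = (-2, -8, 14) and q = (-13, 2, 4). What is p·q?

66

p · q = (-2)·(-13) + (-8)·2 + 14·4 = 26 - 16 + 56 = 66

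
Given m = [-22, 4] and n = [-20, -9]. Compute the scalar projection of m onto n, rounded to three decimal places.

18.421

m · n = (-22)·(-20) + 4·(-9) = 440 - 36 = 404
|n| = √(400 + 81) = √481 ≈ 21.9317
comp_n m = 404 / √481 ≈ 18.421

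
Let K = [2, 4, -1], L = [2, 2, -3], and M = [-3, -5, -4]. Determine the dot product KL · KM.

KL = L − K = (0, -2, -2)
KM = M − K = (-5, -9, -3)
KL · KM = 0·(-5) + (-2)·(-9) + (-2)·(-3) = 0 + 18 + 6 = 24

24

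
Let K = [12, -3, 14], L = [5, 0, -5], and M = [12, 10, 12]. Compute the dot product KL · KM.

KL = L − K = (-7, 3, -19)
KM = M − K = (0, 13, -2)
KL · KM = (-7)·0 + 3·13 + (-19)·(-2) = 0 + 39 + 38 = 77

77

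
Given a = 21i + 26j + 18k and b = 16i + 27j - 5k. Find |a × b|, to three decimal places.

i: 26·(-5) - 18·27 = -130 - 486 = -616
j: 18·16 - 21·(-5) = 288 - (-105) = 393
k: 21·27 - 26·16 = 567 - 416 = 151
a × b = (-616, 393, 151)
|a × b| = √((-616)² + 393² + 151²) = √556706 ≈ 746.1273

746.127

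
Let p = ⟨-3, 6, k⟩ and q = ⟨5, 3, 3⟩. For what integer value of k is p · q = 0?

p · q = (-3)·5 + 6·3 + k·3 = 3 + 3k
Set equal to 0: 3k = -3, so k = -1.

-1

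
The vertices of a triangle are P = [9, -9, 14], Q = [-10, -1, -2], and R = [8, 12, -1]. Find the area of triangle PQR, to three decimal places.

260.719

PQ = (-19, 8, -16),  PR = (-1, 21, -15)
i: 8·(-15) - (-16)·21 = -120 - (-336) = 216
j: (-16)·(-1) - (-19)·(-15) = 16 - 285 = -269
k: (-19)·21 - 8·(-1) = -399 - (-8) = -391
PQ × PR = (216, -269, -391)
|PQ × PR| = √271898 ≈ 521.4384
area = ½ · 521.4384 ≈ 260.719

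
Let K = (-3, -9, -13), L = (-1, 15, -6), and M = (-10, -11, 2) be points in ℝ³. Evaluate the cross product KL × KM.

(374, -79, 164)

KL = (2, 24, 7)
KM = (-7, -2, 15)
i: 24·15 - 7·(-2) = 360 - (-14) = 374
j: 7·(-7) - 2·15 = -49 - 30 = -79
k: 2·(-2) - 24·(-7) = -4 - (-168) = 164
KL × KM = (374, -79, 164)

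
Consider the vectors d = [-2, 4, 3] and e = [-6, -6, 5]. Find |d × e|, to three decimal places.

52.953

i: 4·5 - 3·(-6) = 20 - (-18) = 38
j: 3·(-6) - (-2)·5 = -18 - (-10) = -8
k: (-2)·(-6) - 4·(-6) = 12 - (-24) = 36
d × e = (38, -8, 36)
|d × e| = √(38² + (-8)² + 36²) = √2804 ≈ 52.9528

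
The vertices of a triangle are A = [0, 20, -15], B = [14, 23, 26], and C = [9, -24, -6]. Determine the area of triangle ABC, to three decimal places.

AB = (14, 3, 41),  AC = (9, -44, 9)
i: 3·9 - 41·(-44) = 27 - (-1804) = 1831
j: 41·9 - 14·9 = 369 - 126 = 243
k: 14·(-44) - 3·9 = -616 - 27 = -643
AB × AC = (1831, 243, -643)
|AB × AC| = √3825059 ≈ 1955.7758
area = ½ · 1955.7758 ≈ 977.888

977.888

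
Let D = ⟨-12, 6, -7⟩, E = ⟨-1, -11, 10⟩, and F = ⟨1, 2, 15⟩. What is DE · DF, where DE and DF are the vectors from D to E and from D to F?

585

DE = E − D = (11, -17, 17)
DF = F − D = (13, -4, 22)
DE · DF = 11·13 + (-17)·(-4) + 17·22 = 143 + 68 + 374 = 585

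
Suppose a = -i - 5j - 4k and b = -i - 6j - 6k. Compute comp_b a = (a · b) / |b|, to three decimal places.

a · b = (-1)·(-1) + (-5)·(-6) + (-4)·(-6) = 1 + 30 + 24 = 55
|b| = √(1 + 36 + 36) = √73 ≈ 8.5440
comp_b a = 55 / √73 ≈ 6.437

6.437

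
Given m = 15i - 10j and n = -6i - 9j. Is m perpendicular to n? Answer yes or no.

m · n = 15·(-6) + (-10)·(-9) = -90 + 90 = 0
Zero, so the vectors are orthogonal.

yes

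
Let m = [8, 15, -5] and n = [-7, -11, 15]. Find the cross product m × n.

i: 15·15 - (-5)·(-11) = 225 - 55 = 170
j: (-5)·(-7) - 8·15 = 35 - 120 = -85
k: 8·(-11) - 15·(-7) = -88 - (-105) = 17
m × n = (170, -85, 17)

(170, -85, 17)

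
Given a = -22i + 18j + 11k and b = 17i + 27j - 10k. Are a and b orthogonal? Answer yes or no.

a · b = (-22)·17 + 18·27 + 11·(-10) = -374 + 486 - 110 = 2
Nonzero, so the vectors are not orthogonal.

no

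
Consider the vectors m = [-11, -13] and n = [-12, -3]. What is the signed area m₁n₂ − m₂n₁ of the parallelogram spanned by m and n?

-123

(-11)·(-3) - (-13)·(-12) = 33 - 156 = -123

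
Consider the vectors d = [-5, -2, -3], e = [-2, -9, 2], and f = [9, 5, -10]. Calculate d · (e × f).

-609

e × f:
i: (-9)·(-10) - 2·5 = 90 - 10 = 80
j: 2·9 - (-2)·(-10) = 18 - 20 = -2
k: (-2)·5 - (-9)·9 = -10 - (-81) = 71
e × f = (80, -2, 71)
d · (e × f) = (-5)·80 + (-2)·(-2) + (-3)·71 = -400 + 4 - 213 = -609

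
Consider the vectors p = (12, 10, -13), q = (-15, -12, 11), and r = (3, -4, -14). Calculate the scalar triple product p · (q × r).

-474

q × r:
i: (-12)·(-14) - 11·(-4) = 168 - (-44) = 212
j: 11·3 - (-15)·(-14) = 33 - 210 = -177
k: (-15)·(-4) - (-12)·3 = 60 - (-36) = 96
q × r = (212, -177, 96)
p · (q × r) = 12·212 + 10·(-177) + (-13)·96 = 2544 - 1770 - 1248 = -474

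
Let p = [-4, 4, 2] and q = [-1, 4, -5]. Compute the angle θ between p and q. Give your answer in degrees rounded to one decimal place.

75.1

p · q = (-4)·(-1) + 4·4 + 2·(-5) = 4 + 16 - 10 = 10
|p|² = 16 + 16 + 4 = 36,  |p| = √36 ≈ 6.000000
|q|² = 1 + 16 + 25 = 42,  |q| = √42 ≈ 6.480741
cos θ = 10 / (6.000000 · 6.480741) ≈ 0.25717
θ = arccos(0.25717) ≈ 75.1°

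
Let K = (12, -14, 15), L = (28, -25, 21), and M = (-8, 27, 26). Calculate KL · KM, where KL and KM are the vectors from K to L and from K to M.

KL = L − K = (16, -11, 6)
KM = M − K = (-20, 41, 11)
KL · KM = 16·(-20) + (-11)·41 + 6·11 = -320 - 451 + 66 = -705

-705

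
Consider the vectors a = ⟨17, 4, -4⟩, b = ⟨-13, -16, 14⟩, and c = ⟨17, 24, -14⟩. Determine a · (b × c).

-1520

b × c:
i: (-16)·(-14) - 14·24 = 224 - 336 = -112
j: 14·17 - (-13)·(-14) = 238 - 182 = 56
k: (-13)·24 - (-16)·17 = -312 - (-272) = -40
b × c = (-112, 56, -40)
a · (b × c) = 17·(-112) + 4·56 + (-4)·(-40) = -1904 + 224 + 160 = -1520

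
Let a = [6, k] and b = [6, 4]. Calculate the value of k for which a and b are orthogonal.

a · b = 6·6 + k·4 = 36 + 4k
Set equal to 0: 4k = -36, so k = -9.

-9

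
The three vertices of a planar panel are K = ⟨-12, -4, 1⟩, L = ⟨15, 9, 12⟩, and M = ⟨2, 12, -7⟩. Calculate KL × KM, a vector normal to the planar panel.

KL = (27, 13, 11)
KM = (14, 16, -8)
i: 13·(-8) - 11·16 = -104 - 176 = -280
j: 11·14 - 27·(-8) = 154 - (-216) = 370
k: 27·16 - 13·14 = 432 - 182 = 250
KL × KM = (-280, 370, 250)

(-280, 370, 250)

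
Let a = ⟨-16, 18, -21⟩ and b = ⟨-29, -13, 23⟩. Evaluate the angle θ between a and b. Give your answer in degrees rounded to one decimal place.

101.6

a · b = (-16)·(-29) + 18·(-13) + (-21)·23 = 464 - 234 - 483 = -253
|a|² = 256 + 324 + 441 = 1021,  |a| = √1021 ≈ 31.953091
|b|² = 841 + 169 + 529 = 1539,  |b| = √1539 ≈ 39.230090
cos θ = -253 / (31.953091 · 39.230090) ≈ -0.20183
θ = arccos(-0.20183) ≈ 101.6°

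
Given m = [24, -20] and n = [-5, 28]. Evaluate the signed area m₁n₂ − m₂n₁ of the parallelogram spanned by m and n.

24·28 - (-20)·(-5) = 672 - 100 = 572

572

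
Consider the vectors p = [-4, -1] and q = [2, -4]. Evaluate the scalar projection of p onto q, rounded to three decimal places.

p · q = (-4)·2 + (-1)·(-4) = -8 + 4 = -4
|q| = √(4 + 16) = √20 ≈ 4.4721
comp_q p = -4 / √20 ≈ -0.894

-0.894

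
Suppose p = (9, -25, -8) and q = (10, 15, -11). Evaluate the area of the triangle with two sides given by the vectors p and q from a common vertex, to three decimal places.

275.958

i: (-25)·(-11) - (-8)·15 = 275 - (-120) = 395
j: (-8)·10 - 9·(-11) = -80 - (-99) = 19
k: 9·15 - (-25)·10 = 135 - (-250) = 385
p × q = (395, 19, 385)
|p × q| = √(395² + 19² + 385²) = √304611 ≈ 551.9158
area = ½ · 551.9158 ≈ 275.958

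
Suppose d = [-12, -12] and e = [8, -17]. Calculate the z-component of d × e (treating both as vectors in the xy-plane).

300

(-12)·(-17) - (-12)·8 = 204 - (-96) = 300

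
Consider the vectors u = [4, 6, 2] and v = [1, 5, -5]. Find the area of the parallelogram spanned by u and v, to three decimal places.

47.749

i: 6·(-5) - 2·5 = -30 - 10 = -40
j: 2·1 - 4·(-5) = 2 - (-20) = 22
k: 4·5 - 6·1 = 20 - 6 = 14
u × v = (-40, 22, 14)
|u × v| = √((-40)² + 22² + 14²) = √2280 ≈ 47.7493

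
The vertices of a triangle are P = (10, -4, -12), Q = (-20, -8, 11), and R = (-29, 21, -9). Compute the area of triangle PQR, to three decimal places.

673.917

PQ = (-30, -4, 23),  PR = (-39, 25, 3)
i: (-4)·3 - 23·25 = -12 - 575 = -587
j: 23·(-39) - (-30)·3 = -897 - (-90) = -807
k: (-30)·25 - (-4)·(-39) = -750 - 156 = -906
PQ × PR = (-587, -807, -906)
|PQ × PR| = √1816654 ≈ 1347.8331
area = ½ · 1347.8331 ≈ 673.917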